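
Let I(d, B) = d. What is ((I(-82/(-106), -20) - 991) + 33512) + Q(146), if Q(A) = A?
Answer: 1731392/53 ≈ 32668.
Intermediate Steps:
((I(-82/(-106), -20) - 991) + 33512) + Q(146) = ((-82/(-106) - 991) + 33512) + 146 = ((-82*(-1/106) - 991) + 33512) + 146 = ((41/53 - 991) + 33512) + 146 = (-52482/53 + 33512) + 146 = 1723654/53 + 146 = 1731392/53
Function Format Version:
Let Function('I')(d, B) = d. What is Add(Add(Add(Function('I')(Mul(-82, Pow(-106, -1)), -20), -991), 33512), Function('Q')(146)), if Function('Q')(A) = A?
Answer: Rational(1731392, 53) ≈ 32668.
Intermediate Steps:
Add(Add(Add(Function('I')(Mul(-82, Pow(-106, -1)), -20), -991), 33512), Function('Q')(146)) = Add(Add(Add(Mul(-82, Pow(-106, -1)), -991), 33512), 146) = Add(Add(Add(Mul(-82, Rational(-1, 106)), -991), 33512), 146) = Add(Add(Add(Rational(41, 53), -991), 33512), 146) = Add(Add(Rational(-52482, 53), 33512), 146) = Add(Rational(1723654, 53), 146) = Rational(1731392, 53)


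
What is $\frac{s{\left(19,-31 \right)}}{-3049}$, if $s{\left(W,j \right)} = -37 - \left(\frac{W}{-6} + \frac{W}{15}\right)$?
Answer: $\frac{351}{30490} \approx 0.011512$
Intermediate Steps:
$s{\left(W,j \right)} = -37 + \frac{W}{10}$ ($s{\left(W,j \right)} = -37 - \left(W \left(- \frac{1}{6}\right) + W \frac{1}{15}\right) = -37 - \left(- \frac{W}{6} + \frac{W}{15}\right) = -37 - - \frac{W}{10} = -37 + \frac{W}{10}$)
$\frac{s{\left(19,-31 \right)}}{-3049} = \frac{-37 + \frac{1}{10} \cdot 19}{-3049} = \left(-37 + \frac{19}{10}\right) \left(- \frac{1}{3049}\right) = \left(- \frac{351}{10}\right) \left(- \frac{1}{3049}\right) = \frac{351}{30490}$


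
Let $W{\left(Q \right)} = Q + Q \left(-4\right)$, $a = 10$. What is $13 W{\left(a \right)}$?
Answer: $-390$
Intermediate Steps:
$W{\left(Q \right)} = - 3 Q$ ($W{\left(Q \right)} = Q - 4 Q = - 3 Q$)
$13 W{\left(a \right)} = 13 \left(\left(-3\right) 10\right) = 13 \left(-30\right) = -390$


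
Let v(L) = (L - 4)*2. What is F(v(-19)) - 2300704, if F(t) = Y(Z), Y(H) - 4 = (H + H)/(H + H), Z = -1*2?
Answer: -2300699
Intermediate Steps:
v(L) = -8 + 2*L (v(L) = (-4 + L)*2 = -8 + 2*L)
Z = -2
Y(H) = 5 (Y(H) = 4 + (H + H)/(H + H) = 4 + (2*H)/((2*H)) = 4 + (2*H)*(1/(2*H)) = 4 + 1 = 5)
F(t) = 5
F(v(-19)) - 2300704 = 5 - 2300704 = -2300699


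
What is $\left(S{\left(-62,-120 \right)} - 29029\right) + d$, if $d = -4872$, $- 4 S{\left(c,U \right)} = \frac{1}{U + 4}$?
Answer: $- \frac{15730063}{464} \approx -33901.0$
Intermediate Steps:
$S{\left(c,U \right)} = - \frac{1}{4 \left(4 + U\right)}$ ($S{\left(c,U \right)} = - \frac{1}{4 \left(U + 4\right)} = - \frac{1}{4 \left(4 + U\right)}$)
$\left(S{\left(-62,-120 \right)} - 29029\right) + d = \left(- \frac{1}{16 + 4 \left(-120\right)} - 29029\right) - 4872 = \left(- \frac{1}{16 - 480} - 29029\right) - 4872 = \left(- \frac{1}{-464} - 29029\right) - 4872 = \left(\left(-1\right) \left(- \frac{1}{464}\right) - 29029\right) - 4872 = \left(\frac{1}{464} - 29029\right) - 4872 = - \frac{13469455}{464} - 4872 = - \frac{15730063}{464}$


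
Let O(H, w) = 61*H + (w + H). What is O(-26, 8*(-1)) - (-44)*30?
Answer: -300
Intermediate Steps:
O(H, w) = w + 62*H (O(H, w) = 61*H + (H + w) = w + 62*H)
O(-26, 8*(-1)) - (-44)*30 = (8*(-1) + 62*(-26)) - (-44)*30 = (-8 - 1612) - 1*(-1320) = -1620 + 1320 = -300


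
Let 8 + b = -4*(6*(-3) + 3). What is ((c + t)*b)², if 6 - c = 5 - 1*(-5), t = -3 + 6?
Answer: 2704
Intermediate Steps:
t = 3
c = -4 (c = 6 - (5 - 1*(-5)) = 6 - (5 + 5) = 6 - 1*10 = 6 - 10 = -4)
b = 52 (b = -8 - 4*(6*(-3) + 3) = -8 - 4*(-18 + 3) = -8 - 4*(-15) = -8 + 60 = 52)
((c + t)*b)² = ((-4 + 3)*52)² = (-1*52)² = (-52)² = 2704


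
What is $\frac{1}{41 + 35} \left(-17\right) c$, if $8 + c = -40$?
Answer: $\frac{204}{19} \approx 10.737$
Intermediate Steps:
$c = -48$ ($c = -8 - 40 = -48$)
$\frac{1}{41 + 35} \left(-17\right) c = \frac{1}{41 + 35} \left(-17\right) \left(-48\right) = \frac{1}{76} \left(-17\right) \left(-48\right) = \left(- \frac{17}{76}\right) \left(-48\right) = \frac{204}{19}$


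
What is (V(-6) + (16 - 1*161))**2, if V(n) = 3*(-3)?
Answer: 23716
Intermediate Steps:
V(n) = -9
(V(-6) + (16 - 1*161))**2 = (-9 + (16 - 1*161))**2 = (-9 + (16 - 161))**2 = (-9 - 145)**2 = (-154)**2 = 23716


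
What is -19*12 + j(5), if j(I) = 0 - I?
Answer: -233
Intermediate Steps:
j(I) = -I
-19*12 + j(5) = -19*12 - 1*5 = -228 - 5 = -233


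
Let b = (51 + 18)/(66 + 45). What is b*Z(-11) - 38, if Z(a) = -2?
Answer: -1452/37 ≈ -39.243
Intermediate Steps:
b = 23/37 (b = 69/111 = 69*(1/111) = 23/37 ≈ 0.62162)
b*Z(-11) - 38 = (23/37)*(-2) - 38 = -46/37 - 38 = -1452/37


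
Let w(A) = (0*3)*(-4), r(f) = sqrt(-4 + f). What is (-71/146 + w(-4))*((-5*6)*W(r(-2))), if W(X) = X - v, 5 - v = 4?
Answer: -1065/73 + 1065*I*sqrt(6)/73 ≈ -14.589 + 35.736*I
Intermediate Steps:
v = 1 (v = 5 - 1*4 = 5 - 4 = 1)
W(X) = -1 + X (W(X) = X - 1*1 = X - 1 = -1 + X)
w(A) = 0 (w(A) = 0*(-4) = 0)
(-71/146 + w(-4))*((-5*6)*W(r(-2))) = (-71/146 + 0)*((-5*6)*(-1 + sqrt(-4 - 2))) = (-71*1/146 + 0)*(-30*(-1 + sqrt(-6))) = (-71/146 + 0)*(-30*(-1 + I*sqrt(6))) = -71*(30 - 30*I*sqrt(6))/146 = -1065/73 + 1065*I*sqrt(6)/73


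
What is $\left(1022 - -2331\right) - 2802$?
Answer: $551$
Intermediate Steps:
$\left(1022 - -2331\right) - 2802 = \left(1022 + 2331\right) - 2802 = 3353 - 2802 = 551$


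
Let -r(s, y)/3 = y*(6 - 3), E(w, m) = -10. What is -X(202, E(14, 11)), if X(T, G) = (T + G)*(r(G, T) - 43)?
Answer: 357312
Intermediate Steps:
r(s, y) = -9*y (r(s, y) = -3*y*(6 - 3) = -3*y*3 = -9*y)
X(T, G) = (-43 - 9*T)*(G + T) (X(T, G) = (T + G)*(-9*T - 43) = (G + T)*(-43 - 9*T) = (-43 - 9*T)*(G + T))
-X(202, E(14, 11)) = -(-43*(-10) - 43*202 - 9*202² - 9*(-10)*202) = -(430 - 8686 - 9*40804 + 18180) = -(430 - 8686 - 367236 + 18180) = -1*(-357312) = 357312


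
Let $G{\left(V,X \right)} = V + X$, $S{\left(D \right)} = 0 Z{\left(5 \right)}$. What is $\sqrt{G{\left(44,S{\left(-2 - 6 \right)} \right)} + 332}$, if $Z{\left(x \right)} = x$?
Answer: $2 \sqrt{94} \approx 19.391$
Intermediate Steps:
$S{\left(D \right)} = 0$ ($S{\left(D \right)} = 0 \cdot 5 = 0$)
$\sqrt{G{\left(44,S{\left(-2 - 6 \right)} \right)} + 332} = \sqrt{\left(44 + 0\right) + 332} = \sqrt{44 + 332} = \sqrt{376} = 2 \sqrt{94}$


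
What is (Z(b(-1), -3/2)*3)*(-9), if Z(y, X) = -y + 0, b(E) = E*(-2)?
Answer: 54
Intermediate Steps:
b(E) = -2*E
Z(y, X) = -y
(Z(b(-1), -3/2)*3)*(-9) = (-(-2)*(-1)*3)*(-9) = (-1*2*3)*(-9) = -2*3*(-9) = -6*(-9) = 54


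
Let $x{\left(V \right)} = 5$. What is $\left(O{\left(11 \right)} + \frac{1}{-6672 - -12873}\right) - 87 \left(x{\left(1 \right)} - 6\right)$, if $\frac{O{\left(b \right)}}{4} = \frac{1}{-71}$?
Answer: $\frac{38278844}{440271} \approx 86.944$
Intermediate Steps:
$O{\left(b \right)} = - \frac{4}{71}$ ($O{\left(b \right)} = \frac{4}{-71} = 4 \left(- \frac{1}{71}\right) = - \frac{4}{71}$)
$\left(O{\left(11 \right)} + \frac{1}{-6672 - -12873}\right) - 87 \left(x{\left(1 \right)} - 6\right) = \left(- \frac{4}{71} + \frac{1}{-6672 - -12873}\right) - 87 \left(5 - 6\right) = \left(- \frac{4}{71} + \frac{1}{-6672 + 12873}\right) - -87 = \left(- \frac{4}{71} + \frac{1}{6201}\right) + 87 = - \frac{24733}{440271} + 87 = \frac{38278844}{440271}$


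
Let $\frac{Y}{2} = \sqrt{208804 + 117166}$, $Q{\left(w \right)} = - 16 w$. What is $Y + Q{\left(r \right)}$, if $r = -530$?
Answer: $8480 + 2 \sqrt{325970} \approx 9621.9$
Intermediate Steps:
$Y = 2 \sqrt{325970}$ ($Y = 2 \sqrt{208804 + 117166} = 2 \sqrt{325970} \approx 1141.9$)
$Y + Q{\left(r \right)} = 2 \sqrt{325970} - -8480 = 2 \sqrt{325970} + 8480 = 8480 + 2 \sqrt{325970}$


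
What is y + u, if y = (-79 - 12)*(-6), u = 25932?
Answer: 26478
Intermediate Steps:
y = 546 (y = -91*(-6) = 546)
y + u = 546 + 25932 = 26478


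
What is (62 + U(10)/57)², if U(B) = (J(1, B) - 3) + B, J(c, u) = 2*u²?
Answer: 1555009/361 ≈ 4307.5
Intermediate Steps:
U(B) = -3 + B + 2*B² (U(B) = (2*B² - 3) + B = (-3 + 2*B²) + B = -3 + B + 2*B²)
(62 + U(10)/57)² = (62 + (-3 + 10 + 2*10²)/57)² = (62 + (-3 + 10 + 2*100)*(1/57))² = (62 + (-3 + 10 + 200)*(1/57))² = (62 + 207*(1/57))² = (62 + 69/19)² = (1247/19)² = 1555009/361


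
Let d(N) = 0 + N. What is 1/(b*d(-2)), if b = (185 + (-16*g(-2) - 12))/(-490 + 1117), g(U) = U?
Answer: -627/410 ≈ -1.5293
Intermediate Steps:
d(N) = N
b = 205/627 (b = (185 + (-16*(-2) - 12))/(-490 + 1117) = (185 + (32 - 12))/627 = (185 + 20)*(1/627) = 205*(1/627) = 205/627 ≈ 0.32695)
1/(b*d(-2)) = 1/((205/627)*(-2)) = 1/(-410/627) = -627/410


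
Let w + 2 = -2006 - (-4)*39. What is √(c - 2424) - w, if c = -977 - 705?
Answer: 1852 + I*√4106 ≈ 1852.0 + 64.078*I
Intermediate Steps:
c = -1682
w = -1852 (w = -2 + (-2006 - (-4)*39) = -2 + (-2006 - 1*(-156)) = -2 + (-2006 + 156) = -2 - 1850 = -1852)
√(c - 2424) - w = √(-1682 - 2424) - 1*(-1852) = √(-4106) + 1852 = I*√4106 + 1852 = 1852 + I*√4106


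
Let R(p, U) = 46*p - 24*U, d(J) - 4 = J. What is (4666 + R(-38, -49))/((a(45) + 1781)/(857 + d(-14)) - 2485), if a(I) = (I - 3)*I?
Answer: -1733809/1050562 ≈ -1.6504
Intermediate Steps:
d(J) = 4 + J
a(I) = I*(-3 + I) (a(I) = (-3 + I)*I = I*(-3 + I))
R(p, U) = -24*U + 46*p
(4666 + R(-38, -49))/((a(45) + 1781)/(857 + d(-14)) - 2485) = (4666 + (-24*(-49) + 46*(-38)))/((45*(-3 + 45) + 1781)/(857 + (4 - 14)) - 2485) = (4666 + (1176 - 1748))/((45*42 + 1781)/(857 - 10) - 2485) = (4666 - 572)/((1890 + 1781)/847 - 2485) = 4094/(3671*(1/847) - 2485) = 4094/(3671/847 - 2485) = 4094/(-2101124/847) = 4094*(-847/2101124) = -1733809/1050562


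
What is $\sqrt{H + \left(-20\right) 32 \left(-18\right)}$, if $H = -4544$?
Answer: $8 \sqrt{109} \approx 83.522$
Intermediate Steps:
$\sqrt{H + \left(-20\right) 32 \left(-18\right)} = \sqrt{-4544 + \left(-20\right) 32 \left(-18\right)} = \sqrt{-4544 - -11520} = \sqrt{-4544 + 11520} = \sqrt{6976} = 8 \sqrt{109}$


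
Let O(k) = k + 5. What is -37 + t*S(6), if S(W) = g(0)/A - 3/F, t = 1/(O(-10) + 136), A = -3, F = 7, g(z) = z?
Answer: -33932/917 ≈ -37.003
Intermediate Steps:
O(k) = 5 + k
t = 1/131 (t = 1/((5 - 10) + 136) = 1/(-5 + 136) = 1/131 ≈ 0.0076336)
S(W) = -3/7 (S(W) = 0/(-3) - 3/7 = 0*(-⅓) - 3*⅐ = 0 - 3/7 = -3/7)
-37 + t*S(6) = -37 + (1/131)*(-3/7) = -37 - 3/917 = -33932/917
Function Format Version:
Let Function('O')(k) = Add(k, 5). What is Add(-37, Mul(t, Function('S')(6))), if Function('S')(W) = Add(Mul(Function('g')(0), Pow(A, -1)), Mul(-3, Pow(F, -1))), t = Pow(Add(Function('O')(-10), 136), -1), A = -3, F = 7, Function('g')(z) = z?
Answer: Rational(-33932, 917) ≈ -37.003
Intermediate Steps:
Function('O')(k) = Add(5, k)
t = Rational(1, 131) (t = Pow(Add(Add(5, -10), 136), -1) = Pow(Add(-5, 136), -1) = Pow(131, -1) = Rational(1, 131) ≈ 0.0076336)
Function('S')(W) = Rational(-3, 7) (Function('S')(W) = Add(Mul(0, Pow(-3, -1)), Mul(-3, Pow(7, -1))) = Add(Mul(0, Rational(-1, 3)), Mul(-3, Rational(1, 7))) = Add(0, Rational(-3, 7)) = Rational(-3, 7))
Add(-37, Mul(t, Function('S')(6))) = Add(-37, Mul(Rational(1, 131), Rational(-3, 7))) = Add(-37, Rational(-3, 917)) = Rational(-33932, 917)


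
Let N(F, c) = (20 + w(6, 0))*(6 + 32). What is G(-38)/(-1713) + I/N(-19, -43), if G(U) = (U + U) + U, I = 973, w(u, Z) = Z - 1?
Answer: 583019/412262 ≈ 1.4142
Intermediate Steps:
w(u, Z) = -1 + Z
N(F, c) = 722 (N(F, c) = (20 + (-1 + 0))*(6 + 32) = (20 - 1)*38 = 19*38 = 722)
G(U) = 3*U (G(U) = 2*U + U = 3*U)
G(-38)/(-1713) + I/N(-19, -43) = (3*(-38))/(-1713) + 973/722 = -114*(-1/1713) + 973*(1/722) = 38/571 + 973/722 = 583019/412262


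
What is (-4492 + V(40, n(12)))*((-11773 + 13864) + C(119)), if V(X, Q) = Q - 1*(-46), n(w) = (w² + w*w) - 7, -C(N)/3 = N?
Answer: -7222110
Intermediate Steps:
C(N) = -3*N
n(w) = -7 + 2*w² (n(w) = (w² + w²) - 7 = 2*w² - 7 = -7 + 2*w²)
V(X, Q) = 46 + Q (V(X, Q) = Q + 46 = 46 + Q)
(-4492 + V(40, n(12)))*((-11773 + 13864) + C(119)) = (-4492 + (46 + (-7 + 2*12²)))*((-11773 + 13864) - 3*119) = (-4492 + (46 + (-7 + 2*144)))*(2091 - 357) = (-4492 + (46 + (-7 + 288)))*1734 = (-4492 + (46 + 281))*1734 = (-4492 + 327)*1734 = -4165*1734 = -7222110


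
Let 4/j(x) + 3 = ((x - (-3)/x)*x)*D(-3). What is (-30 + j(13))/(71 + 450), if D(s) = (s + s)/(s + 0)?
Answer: -10226/177661 ≈ -0.057559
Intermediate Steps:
D(s) = 2 (D(s) = (2*s)/s = 2)
j(x) = 4/(-3 + 2*x*(x + 3/x)) (j(x) = 4/(-3 + ((x - (-3)/x)*x)*2) = 4/(-3 + ((x + 3/x)*x)*2) = 4/(-3 + (x*(x + 3/x))*2) = 4/(-3 + 2*x*(x + 3/x)))
(-30 + j(13))/(71 + 450) = (-30 + 4/(3 + 2*13²))/(71 + 450) = (-30 + 4/(3 + 2*169))/521 = (-30 + 4/(3 + 338))*(1/521) = (-30 + 4/341)*(1/521) = -10226/341*1/521 = -10226/177661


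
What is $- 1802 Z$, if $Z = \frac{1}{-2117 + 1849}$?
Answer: $\frac{901}{134} \approx 6.7239$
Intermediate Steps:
$Z = - \frac{1}{268}$ ($Z = \frac{1}{-268} = - \frac{1}{268} \approx -0.0037313$)
$- 1802 Z = \left(-1802\right) \left(- \frac{1}{268}\right) = \frac{901}{134}$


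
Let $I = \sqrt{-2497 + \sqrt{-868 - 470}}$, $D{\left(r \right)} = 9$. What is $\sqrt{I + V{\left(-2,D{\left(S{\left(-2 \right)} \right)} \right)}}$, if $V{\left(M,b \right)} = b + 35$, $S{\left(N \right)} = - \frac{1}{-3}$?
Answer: $\sqrt{44 + \sqrt{-2497 + i \sqrt{1338}}} \approx 7.4562 + 3.351 i$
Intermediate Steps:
$S{\left(N \right)} = \frac{1}{3}$ ($S{\left(N \right)} = \left(-1\right) \left(- \frac{1}{3}\right) = \frac{1}{3}$)
$I = \sqrt{-2497 + i \sqrt{1338}}$ ($I = \sqrt{-2497 + \sqrt{-1338}} = \sqrt{-2497 + i \sqrt{1338}} \approx 0.366 + 49.971 i$)
$V{\left(M,b \right)} = 35 + b$
$\sqrt{I + V{\left(-2,D{\left(S{\left(-2 \right)} \right)} \right)}} = \sqrt{\sqrt{-2497 + i \sqrt{1338}} + \left(35 + 9\right)} = \sqrt{\sqrt{-2497 + i \sqrt{1338}} + 44} = \sqrt{44 + \sqrt{-2497 + i \sqrt{1338}}}$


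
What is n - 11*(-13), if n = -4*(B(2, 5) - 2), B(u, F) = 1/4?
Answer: 150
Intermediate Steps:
B(u, F) = ¼
n = 7 (n = -4*(¼ - 2) = -4*(-7/4) = 7)
n - 11*(-13) = 7 - 11*(-13) = 7 + 143 = 150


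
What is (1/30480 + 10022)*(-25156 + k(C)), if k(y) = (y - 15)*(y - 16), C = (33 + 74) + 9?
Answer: -287447797901/1905 ≈ -1.5089e+8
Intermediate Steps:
C = 116 (C = 107 + 9 = 116)
k(y) = (-16 + y)*(-15 + y) (k(y) = (-15 + y)*(-16 + y) = (-16 + y)*(-15 + y))
(1/30480 + 10022)*(-25156 + k(C)) = (1/30480 + 10022)*(-25156 + (240 + 116**2 - 31*116)) = (1/30480 + 10022)*(-25156 + (240 + 13456 - 3596)) = 305470561*(-25156 + 10100)/30480 = (305470561/30480)*(-15056) = -287447797901/1905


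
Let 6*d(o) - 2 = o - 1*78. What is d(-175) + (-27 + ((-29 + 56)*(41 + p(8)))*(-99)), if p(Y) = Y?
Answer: -786275/6 ≈ -1.3105e+5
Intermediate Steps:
d(o) = -38/3 + o/6 (d(o) = ⅓ + (o - 1*78)/6 = ⅓ + (o - 78)/6 = ⅓ + (-78 + o)/6 = ⅓ + (-13 + o/6) = -38/3 + o/6)
d(-175) + (-27 + ((-29 + 56)*(41 + p(8)))*(-99)) = (-38/3 + (⅙)*(-175)) + (-27 + ((-29 + 56)*(41 + 8))*(-99)) = (-38/3 - 175/6) + (-27 + (27*49)*(-99)) = -251/6 + (-27 + 1323*(-99)) = -251/6 + (-27 - 130977) = -251/6 - 131004 = -786275/6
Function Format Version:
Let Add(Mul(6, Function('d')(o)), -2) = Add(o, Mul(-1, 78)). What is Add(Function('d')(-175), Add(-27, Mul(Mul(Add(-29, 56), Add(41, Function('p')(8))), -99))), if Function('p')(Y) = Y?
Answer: Rational(-786275, 6) ≈ -1.3105e+5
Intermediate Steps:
Function('d')(o) = Add(Rational(-38, 3), Mul(Rational(1, 6), o)) (Function('d')(o) = Add(Rational(1, 3), Mul(Rational(1, 6), Add(o, Mul(-1, 78)))) = Add(Rational(1, 3), Mul(Rational(1, 6), Add(o, -78))) = Add(Rational(1, 3), Mul(Rational(1, 6), Add(-78, o))) = Add(Rational(1, 3), Add(-13, Mul(Rational(1, 6), o))) = Add(Rational(-38, 3), Mul(Rational(1, 6), o)))
Add(Function('d')(-175), Add(-27, Mul(Mul(Add(-29, 56), Add(41, Function('p')(8))), -99))) = Add(Add(Rational(-38, 3), Mul(Rational(1, 6), -175)), Add(-27, Mul(Mul(Add(-29, 56), Add(41, 8)), -99))) = Add(Add(Rational(-38, 3), Rational(-175, 6)), Add(-27, Mul(Mul(27, 49), -99))) = Add(Rational(-251, 6), Add(-27, Mul(1323, -99))) = Add(Rational(-251, 6), Add(-27, -130977)) = Add(Rational(-251, 6), -131004) = Rational(-786275, 6)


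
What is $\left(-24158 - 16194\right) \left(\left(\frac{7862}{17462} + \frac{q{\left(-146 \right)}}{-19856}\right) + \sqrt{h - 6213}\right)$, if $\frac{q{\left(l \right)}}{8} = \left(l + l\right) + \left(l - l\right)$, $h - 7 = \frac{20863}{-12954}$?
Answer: $- \frac{3401229728}{148427} - \frac{20176 i \sqrt{1041675015198}}{6477} \approx -22915.0 - 3.1793 \cdot 10^{6} i$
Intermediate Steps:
$h = \frac{69815}{12954}$ ($h = 7 + \frac{20863}{-12954} = 7 + 20863 \left(- \frac{1}{12954}\right) = 7 - \frac{20863}{12954} = \frac{69815}{12954} \approx 5.3895$)
$q{\left(l \right)} = 16 l$ ($q{\left(l \right)} = 8 \left(\left(l + l\right) + \left(l - l\right)\right) = 8 \left(2 l + 0\right) = 8 \cdot 2 l = 16 l$)
$\left(-24158 - 16194\right) \left(\left(\frac{7862}{17462} + \frac{q{\left(-146 \right)}}{-19856}\right) + \sqrt{h - 6213}\right) = \left(-24158 - 16194\right) \left(\left(\frac{7862}{17462} + \frac{16 \left(-146\right)}{-19856}\right) + \sqrt{\frac{69815}{12954} - 6213}\right) = - 40352 \left(\left(7862 \cdot \frac{1}{17462} - - \frac{2}{17}\right) + \sqrt{- \frac{80413387}{12954}}\right) = - 40352 \left(\left(\frac{3931}{8731} + \frac{2}{17}\right) + \frac{i \sqrt{1041675015198}}{12954}\right) = - 40352 \left(\frac{84289}{148427} + \frac{i \sqrt{1041675015198}}{12954}\right) = - \frac{3401229728}{148427} - \frac{20176 i \sqrt{1041675015198}}{6477}$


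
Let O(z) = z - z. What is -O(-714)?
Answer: 0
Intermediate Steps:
O(z) = 0
-O(-714) = -1*0 = 0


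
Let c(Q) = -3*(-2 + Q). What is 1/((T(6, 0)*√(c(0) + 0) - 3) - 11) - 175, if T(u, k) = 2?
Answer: -15057/86 - √6/86 ≈ -175.11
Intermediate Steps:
c(Q) = 6 - 3*Q
1/((T(6, 0)*√(c(0) + 0) - 3) - 11) - 175 = 1/((2*√((6 - 3*0) + 0) - 3) - 11) - 175 = 1/((2*√((6 + 0) + 0) - 3) - 11) - 175 = 1/((2*√(6 + 0) - 3) - 11) - 175 = 1/((2*√6 - 3) - 11) - 175 = 1/((-3 + 2*√6) - 11) - 175 = 1/(-14 + 2*√6) - 175 = -175 + 1/(-14 + 2*√6)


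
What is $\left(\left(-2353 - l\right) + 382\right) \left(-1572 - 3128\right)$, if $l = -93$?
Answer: $8826600$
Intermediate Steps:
$\left(\left(-2353 - l\right) + 382\right) \left(-1572 - 3128\right) = \left(\left(-2353 - -93\right) + 382\right) \left(-1572 - 3128\right) = \left(\left(-2353 + 93\right) + 382\right) \left(-4700\right) = \left(-2260 + 382\right) \left(-4700\right) = \left(-1878\right) \left(-4700\right) = 8826600$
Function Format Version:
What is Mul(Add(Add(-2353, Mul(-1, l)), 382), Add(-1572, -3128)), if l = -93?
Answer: 8826600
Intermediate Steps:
Mul(Add(Add(-2353, Mul(-1, l)), 382), Add(-1572, -3128)) = Mul(Add(Add(-2353, Mul(-1, -93)), 382), Add(-1572, -3128)) = Mul(Add(Add(-2353, 93), 382), -4700) = Mul(Add(-2260, 382), -4700) = Mul(-1878, -4700) = 8826600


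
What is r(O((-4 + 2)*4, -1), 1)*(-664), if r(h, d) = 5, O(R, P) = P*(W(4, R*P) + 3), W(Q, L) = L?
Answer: -3320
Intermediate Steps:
O(R, P) = P*(3 + P*R) (O(R, P) = P*(R*P + 3) = P*(P*R + 3) = P*(3 + P*R))
r(O((-4 + 2)*4, -1), 1)*(-664) = 5*(-664) = -3320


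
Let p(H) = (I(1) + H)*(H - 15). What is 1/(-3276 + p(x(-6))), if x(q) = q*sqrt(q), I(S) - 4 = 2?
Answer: -199/713790 - I*sqrt(6)/237930 ≈ -0.00027879 - 1.0295e-5*I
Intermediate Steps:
I(S) = 6 (I(S) = 4 + 2 = 6)
x(q) = q**(3/2)
p(H) = (-15 + H)*(6 + H) (p(H) = (6 + H)*(H - 15) = (6 + H)*(-15 + H) = (-15 + H)*(6 + H))
1/(-3276 + p(x(-6))) = 1/(-3276 + (-90 + ((-6)**(3/2))**2 - (-54)*I*sqrt(6))) = 1/(-3276 + (-90 + (-6*I*sqrt(6))**2 - (-54)*I*sqrt(6))) = 1/(-3276 + (-90 - 216 + 54*I*sqrt(6))) = 1/(-3276 + (-306 + 54*I*sqrt(6))) = 1/(-3582 + 54*I*sqrt(6))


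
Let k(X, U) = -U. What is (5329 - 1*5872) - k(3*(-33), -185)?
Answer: -728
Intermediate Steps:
(5329 - 1*5872) - k(3*(-33), -185) = (5329 - 1*5872) - (-1)*(-185) = (5329 - 5872) - 1*185 = -543 - 185 = -728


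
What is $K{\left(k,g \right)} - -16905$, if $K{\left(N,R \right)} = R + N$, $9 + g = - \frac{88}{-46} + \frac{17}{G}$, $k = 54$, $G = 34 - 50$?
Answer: $\frac{6237913}{368} \approx 16951.0$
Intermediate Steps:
$G = -16$
$g = - \frac{2999}{368}$ ($g = -9 + \left(- \frac{88}{-46} + \frac{17}{-16}\right) = -9 + \left(\left(-88\right) \left(- \frac{1}{46}\right) + 17 \left(- \frac{1}{16}\right)\right) = -9 + \left(\frac{44}{23} - \frac{17}{16}\right) = -9 + \frac{313}{368} = - \frac{2999}{368} \approx -8.1495$)
$K{\left(N,R \right)} = N + R$
$K{\left(k,g \right)} - -16905 = \left(54 - \frac{2999}{368}\right) - -16905 = \frac{16873}{368} + 16905 = \frac{6237913}{368}$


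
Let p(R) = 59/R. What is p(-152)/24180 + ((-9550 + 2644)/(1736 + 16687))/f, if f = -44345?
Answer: -169030163/22241861256160 ≈ -7.5996e-6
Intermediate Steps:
p(-152)/24180 + ((-9550 + 2644)/(1736 + 16687))/f = (59/(-152))/24180 + ((-9550 + 2644)/(1736 + 16687))/(-44345) = (59*(-1/152))*(1/24180) - 6906/18423*(-1/44345) = -59/152*1/24180 - 6906*1/18423*(-1/44345) = -59/3675360 - 2302/6141*(-1/44345) = -59/3675360 + 2302/272322645 = -169030163/22241861256160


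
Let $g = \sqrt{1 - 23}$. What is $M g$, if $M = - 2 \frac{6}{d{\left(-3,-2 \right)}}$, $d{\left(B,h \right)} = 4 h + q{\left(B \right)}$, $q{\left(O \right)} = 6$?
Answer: $6 i \sqrt{22} \approx 28.142 i$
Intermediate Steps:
$g = i \sqrt{22}$ ($g = \sqrt{-22} = i \sqrt{22} \approx 4.6904 i$)
$d{\left(B,h \right)} = 6 + 4 h$ ($d{\left(B,h \right)} = 4 h + 6 = 6 + 4 h$)
$M = 6$ ($M = - 2 \frac{6}{6 + 4 \left(-2\right)} = - 2 \frac{6}{6 - 8} = - 2 \frac{6}{-2} = - 2 \cdot 6 \left(- \frac{1}{2}\right) = \left(-2\right) \left(-3\right) = 6$)
$M g = 6 i \sqrt{22}$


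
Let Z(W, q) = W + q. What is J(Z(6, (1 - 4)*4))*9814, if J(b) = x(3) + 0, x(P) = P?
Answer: 29442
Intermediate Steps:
J(b) = 3 (J(b) = 3 + 0 = 3)
J(Z(6, (1 - 4)*4))*9814 = 3*9814 = 29442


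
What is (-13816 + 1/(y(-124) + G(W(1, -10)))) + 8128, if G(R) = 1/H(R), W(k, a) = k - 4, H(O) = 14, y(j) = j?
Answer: -9868694/1735 ≈ -5688.0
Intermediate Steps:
W(k, a) = -4 + k
G(R) = 1/14
(-13816 + 1/(y(-124) + G(W(1, -10)))) + 8128 = (-13816 + 1/(-124 + 1/14)) + 8128 = (-13816 + 1/(-1735/14)) + 8128 = (-13816 - 14/1735) + 8128 = -23970774/1735 + 8128 = -9868694/1735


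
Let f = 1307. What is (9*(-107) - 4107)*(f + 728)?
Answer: -10317450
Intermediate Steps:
(9*(-107) - 4107)*(f + 728) = (9*(-107) - 4107)*(1307 + 728) = (-963 - 4107)*2035 = -5070*2035 = -10317450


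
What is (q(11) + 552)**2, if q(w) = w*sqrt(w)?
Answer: 306035 + 12144*sqrt(11) ≈ 3.4631e+5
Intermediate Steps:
q(w) = w**(3/2)
(q(11) + 552)**2 = (11**(3/2) + 552)**2 = (11*sqrt(11) + 552)**2 = (552 + 11*sqrt(11))**2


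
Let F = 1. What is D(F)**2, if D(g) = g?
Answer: 1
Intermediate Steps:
D(F)**2 = 1**2 = 1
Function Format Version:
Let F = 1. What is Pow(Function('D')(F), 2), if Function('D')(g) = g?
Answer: 1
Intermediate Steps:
Pow(Function('D')(F), 2) = Pow(1, 2) = 1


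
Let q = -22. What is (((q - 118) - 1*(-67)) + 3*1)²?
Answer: 4900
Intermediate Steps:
(((q - 118) - 1*(-67)) + 3*1)² = (((-22 - 118) - 1*(-67)) + 3*1)² = ((-140 + 67) + 3)² = (-73 + 3)² = (-70)² = 4900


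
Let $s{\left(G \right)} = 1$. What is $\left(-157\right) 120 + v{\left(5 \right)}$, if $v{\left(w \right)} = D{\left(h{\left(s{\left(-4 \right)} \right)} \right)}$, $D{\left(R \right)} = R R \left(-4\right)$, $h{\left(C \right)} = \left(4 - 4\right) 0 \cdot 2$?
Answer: $-18840$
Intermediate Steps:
$h{\left(C \right)} = 0$ ($h{\left(C \right)} = 0 \cdot 0 = 0$)
$D{\left(R \right)} = - 4 R^{2}$ ($D{\left(R \right)} = R^{2} \left(-4\right) = - 4 R^{2}$)
$v{\left(w \right)} = 0$ ($v{\left(w \right)} = - 4 \cdot 0^{2} = \left(-4\right) 0 = 0$)
$\left(-157\right) 120 + v{\left(5 \right)} = \left(-157\right) 120 + 0 = -18840 + 0 = -18840$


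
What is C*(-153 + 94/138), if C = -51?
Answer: 178670/23 ≈ 7768.3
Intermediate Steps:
C*(-153 + 94/138) = -51*(-153 + 94/138) = -51*(-153 + 94*(1/138)) = -51*(-153 + 47/69) = -51*(-10510/69) = 178670/23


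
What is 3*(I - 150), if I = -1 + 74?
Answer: -231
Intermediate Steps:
I = 73
3*(I - 150) = 3*(73 - 150) = 3*(-77) = -231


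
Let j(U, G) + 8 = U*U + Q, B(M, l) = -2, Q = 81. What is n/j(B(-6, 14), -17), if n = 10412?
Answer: 10412/77 ≈ 135.22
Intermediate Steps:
j(U, G) = 73 + U**2 (j(U, G) = -8 + (U*U + 81) = -8 + (U**2 + 81) = -8 + (81 + U**2) = 73 + U**2)
n/j(B(-6, 14), -17) = 10412/(73 + (-2)**2) = 10412/(73 + 4) = 10412/77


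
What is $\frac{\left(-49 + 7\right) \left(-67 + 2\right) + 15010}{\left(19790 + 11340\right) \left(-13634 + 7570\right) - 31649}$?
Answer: $- \frac{17740}{188803969} \approx -9.396 \cdot 10^{-5}$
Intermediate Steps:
$\frac{\left(-49 + 7\right) \left(-67 + 2\right) + 15010}{\left(19790 + 11340\right) \left(-13634 + 7570\right) - 31649} = \frac{\left(-42\right) \left(-65\right) + 15010}{31130 \left(-6064\right) - 31649} = \frac{2730 + 15010}{-188772320 - 31649} = \frac{17740}{-188803969} = 17740 \left(- \frac{1}{188803969}\right) = - \frac{17740}{188803969}$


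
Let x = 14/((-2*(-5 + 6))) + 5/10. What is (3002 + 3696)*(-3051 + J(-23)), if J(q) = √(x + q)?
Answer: -20435598 + 3349*I*√118 ≈ -2.0436e+7 + 36379.0*I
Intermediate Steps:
x = -13/2 (x = 14/((-2*1)) + 5*(⅒) = 14/(-2) + ½ = 14*(-½) + ½ = -7 + ½ = -13/2 ≈ -6.5000)
J(q) = √(-13/2 + q)
(3002 + 3696)*(-3051 + J(-23)) = (3002 + 3696)*(-3051 + √(-26 + 4*(-23))/2) = 6698*(-3051 + √(-26 - 92)/2) = 6698*(-3051 + √(-118)/2) = 6698*(-3051 + (I*√118)/2) = 6698*(-3051 + I*√118/2) = -20435598 + 3349*I*√118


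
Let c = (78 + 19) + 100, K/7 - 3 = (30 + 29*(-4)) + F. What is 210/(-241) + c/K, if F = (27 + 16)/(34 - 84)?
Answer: -8537560/7073591 ≈ -1.2070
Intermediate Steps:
F = -43/50 (F = 43/(-50) = 43*(-1/50) = -43/50 ≈ -0.86000)
K = -29351/50 (K = 21 + 7*((30 + 29*(-4)) - 43/50) = 21 + 7*((30 - 116) - 43/50) = 21 + 7*(-86 - 43/50) = 21 + 7*(-4343/50) = 21 - 30401/50 = -29351/50 ≈ -587.02)
c = 197 (c = 97 + 100 = 197)
210/(-241) + c/K = 210/(-241) + 197/(-29351/50) = 210*(-1/241) + 197*(-50/29351) = -210/241 - 9850/29351 = -8537560/7073591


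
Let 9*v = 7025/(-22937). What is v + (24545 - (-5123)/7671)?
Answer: 12956392703473/527849181 ≈ 24546.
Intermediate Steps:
v = -7025/206433 (v = (7025/(-22937))/9 = (7025*(-1/22937))/9 = (⅑)*(-7025/22937) = -7025/206433 ≈ -0.034030)
v + (24545 - (-5123)/7671) = -7025/206433 + (24545 - (-5123)/7671) = -7025/206433 + (24545 - 1*(-5123/7671)) = -7025/206433 + (24545 + 5123/7671) = -7025/206433 + 188289818/7671 = 12956392703473/527849181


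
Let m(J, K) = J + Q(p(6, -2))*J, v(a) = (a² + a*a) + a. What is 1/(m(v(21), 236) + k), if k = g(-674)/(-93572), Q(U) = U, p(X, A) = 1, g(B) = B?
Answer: 46786/84495853 ≈ 0.00055371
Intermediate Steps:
k = 337/46786 (k = -674/(-93572) = -674*(-1/93572) = 337/46786 ≈ 0.0072030)
v(a) = a + 2*a² (v(a) = (a² + a²) + a = 2*a² + a = a + 2*a²)
m(J, K) = 2*J (m(J, K) = J + 1*J = J + J = 2*J)
1/(m(v(21), 236) + k) = 1/(2*(21*(1 + 2*21)) + 337/46786) = 1/(2*(21*(1 + 42)) + 337/46786) = 1/(2*(21*43) + 337/46786) = 1/(2*903 + 337/46786) = 1/(1806 + 337/46786) = 1/(84495853/46786) = 46786/84495853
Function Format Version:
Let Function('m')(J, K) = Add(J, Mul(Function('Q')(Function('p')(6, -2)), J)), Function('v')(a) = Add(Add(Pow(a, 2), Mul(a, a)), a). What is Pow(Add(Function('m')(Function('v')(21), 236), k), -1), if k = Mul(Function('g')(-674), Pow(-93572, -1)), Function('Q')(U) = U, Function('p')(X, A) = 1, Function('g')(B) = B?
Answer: Rational(46786, 84495853) ≈ 0.00055371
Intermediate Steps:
k = Rational(337, 46786) (k = Mul(-674, Pow(-93572, -1)) = Mul(-674, Rational(-1, 93572)) = Rational(337, 46786) ≈ 0.0072030)
Function('v')(a) = Add(a, Mul(2, Pow(a, 2))) (Function('v')(a) = Add(Add(Pow(a, 2), Pow(a, 2)), a) = Add(Mul(2, Pow(a, 2)), a) = Add(a, Mul(2, Pow(a, 2))))
Function('m')(J, K) = Mul(2, J) (Function('m')(J, K) = Add(J, Mul(1, J)) = Add(J, J) = Mul(2, J))
Pow(Add(Function('m')(Function('v')(21), 236), k), -1) = Pow(Add(Mul(2, Mul(21, Add(1, Mul(2, 21)))), Rational(337, 46786)), -1) = Pow(Add(Mul(2, Mul(21, Add(1, 42))), Rational(337, 46786)), -1) = Pow(Add(Mul(2, Mul(21, 43)), Rational(337, 46786)), -1) = Pow(Add(Mul(2, 903), Rational(337, 46786)), -1) = Pow(Add(1806, Rational(337, 46786)), -1) = Pow(Rational(84495853, 46786), -1) = Rational(46786, 84495853)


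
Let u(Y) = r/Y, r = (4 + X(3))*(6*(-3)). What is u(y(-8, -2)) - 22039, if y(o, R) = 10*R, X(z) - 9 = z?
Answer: -110123/5 ≈ -22025.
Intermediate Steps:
X(z) = 9 + z
r = -288 (r = (4 + (9 + 3))*(6*(-3)) = (4 + 12)*(-18) = 16*(-18) = -288)
u(Y) = -288/Y
u(y(-8, -2)) - 22039 = -288/(10*(-2)) - 22039 = -288/(-20) - 22039 = -288*(-1/20) - 22039 = 72/5 - 22039 = -110123/5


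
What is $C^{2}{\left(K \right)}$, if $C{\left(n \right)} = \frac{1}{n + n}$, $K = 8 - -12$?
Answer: $\frac{1}{1600} \approx 0.000625$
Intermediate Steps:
$K = 20$ ($K = 8 + 12 = 20$)
$C{\left(n \right)} = \frac{1}{2 n}$
$C^{2}{\left(K \right)} = \left(\frac{1}{2 \cdot 20}\right)^{2} = \left(\frac{1}{2} \cdot \frac{1}{20}\right)^{2} = \left(\frac{1}{40}\right)^{2} = \frac{1}{1600}$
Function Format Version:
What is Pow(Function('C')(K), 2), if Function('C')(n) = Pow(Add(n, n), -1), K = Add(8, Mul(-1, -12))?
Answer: Rational(1, 1600) ≈ 0.00062500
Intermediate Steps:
K = 20 (K = Add(8, 12) = 20)
Function('C')(n) = Mul(Rational(1, 2), Pow(n, -1)) (Function('C')(n) = Pow(Mul(2, n), -1) = Mul(Rational(1, 2), Pow(n, -1)))
Pow(Function('C')(K), 2) = Pow(Mul(Rational(1, 2), Pow(20, -1)), 2) = Pow(Mul(Rational(1, 2), Rational(1, 20)), 2) = Pow(Rational(1, 40), 2) = Rational(1, 1600)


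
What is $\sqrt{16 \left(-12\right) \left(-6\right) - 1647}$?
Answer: $3 i \sqrt{55} \approx 22.249 i$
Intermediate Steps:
$\sqrt{16 \left(-12\right) \left(-6\right) - 1647} = \sqrt{\left(-192\right) \left(-6\right) - 1647} = \sqrt{1152 - 1647} = \sqrt{-495} = 3 i \sqrt{55}$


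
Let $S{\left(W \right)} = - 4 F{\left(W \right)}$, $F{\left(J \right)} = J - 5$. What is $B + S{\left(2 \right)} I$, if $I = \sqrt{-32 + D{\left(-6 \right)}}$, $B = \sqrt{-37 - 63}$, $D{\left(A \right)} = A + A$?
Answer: $i \left(10 + 24 \sqrt{11}\right) \approx 89.599 i$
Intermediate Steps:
$D{\left(A \right)} = 2 A$
$F{\left(J \right)} = -5 + J$ ($F{\left(J \right)} = J - 5 = -5 + J$)
$B = 10 i$ ($B = \sqrt{-100} = 10 i \approx 10.0 i$)
$I = 2 i \sqrt{11}$ ($I = \sqrt{-32 + 2 \left(-6\right)} = \sqrt{-32 - 12} = \sqrt{-44} = 2 i \sqrt{11} \approx 6.6332 i$)
$S{\left(W \right)} = 20 - 4 W$ ($S{\left(W \right)} = - 4 \left(-5 + W\right) = 20 - 4 W$)
$B + S{\left(2 \right)} I = 10 i + \left(20 - 8\right) 2 i \sqrt{11} = 10 i + 12 \cdot 2 i \sqrt{11} = 10 i + 24 i \sqrt{11}$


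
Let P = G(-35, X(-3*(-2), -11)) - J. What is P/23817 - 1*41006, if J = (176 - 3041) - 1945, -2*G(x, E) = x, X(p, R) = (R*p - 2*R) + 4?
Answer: -1953270149/47634 ≈ -41006.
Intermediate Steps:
X(p, R) = 4 - 2*R + R*p (X(p, R) = (-2*R + R*p) + 4 = 4 - 2*R + R*p)
G(x, E) = -x/2
J = -4810 (J = -2865 - 1945 = -4810)
P = 9655/2 (P = -½*(-35) - 1*(-4810) = 35/2 + 4810 = 9655/2 ≈ 4827.5)
P/23817 - 1*41006 = (9655/2)/23817 - 1*41006 = (9655/2)*(1/23817) - 41006 = 9655/47634 - 41006 = -1953270149/47634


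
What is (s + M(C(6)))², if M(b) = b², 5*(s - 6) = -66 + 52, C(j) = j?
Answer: 38416/25 ≈ 1536.6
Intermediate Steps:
s = 16/5 (s = 6 + (-66 + 52)/5 = 6 + (⅕)*(-14) = 6 - 14/5 = 16/5 ≈ 3.2000)
(s + M(C(6)))² = (16/5 + 6²)² = (16/5 + 36)² = (196/5)² = 38416/25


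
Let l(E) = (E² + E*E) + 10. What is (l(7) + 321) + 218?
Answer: 647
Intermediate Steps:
l(E) = 10 + 2*E² (l(E) = (E² + E²) + 10 = 2*E² + 10 = 10 + 2*E²)
(l(7) + 321) + 218 = ((10 + 2*7²) + 321) + 218 = ((10 + 2*49) + 321) + 218 = ((10 + 98) + 321) + 218 = (108 + 321) + 218 = 429 + 218 = 647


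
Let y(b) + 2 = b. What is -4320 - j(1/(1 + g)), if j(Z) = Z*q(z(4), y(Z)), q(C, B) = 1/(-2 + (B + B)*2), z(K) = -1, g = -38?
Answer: -1615681/374 ≈ -4320.0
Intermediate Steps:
y(b) = -2 + b
q(C, B) = 1/(-2 + 4*B) (q(C, B) = 1/(-2 + (2*B)*2) = 1/(-2 + 4*B))
j(Z) = Z/(2*(-5 + 2*Z)) (j(Z) = Z*(1/(2*(-1 + 2*(-2 + Z)))) = Z*(1/(2*(-1 + (-4 + 2*Z)))) = Z*(1/(2*(-5 + 2*Z))) = Z/(2*(-5 + 2*Z)))
-4320 - j(1/(1 + g)) = -4320 - 1/(2*(1 - 38)*(-5 + 2/(1 - 38))) = -4320 - 1/(2*(-37)*(-5 + 2/(-37))) = -4320 - (-1)/(2*37*(-5 + 2*(-1/37))) = -4320 - (-1)/(2*37*(-5 - 2/37)) = -4320 - (-1)/(2*37*(-187/37)) = -4320 - (-1)*(-37)/(2*37*187) = -4320 - 1*1/374 = -4320 - 1/374 = -1615681/374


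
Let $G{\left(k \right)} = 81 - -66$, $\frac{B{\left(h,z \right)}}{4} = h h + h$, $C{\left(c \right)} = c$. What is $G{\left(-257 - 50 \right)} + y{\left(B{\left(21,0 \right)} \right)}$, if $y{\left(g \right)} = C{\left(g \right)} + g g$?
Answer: $3417099$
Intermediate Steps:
$B{\left(h,z \right)} = 4 h + 4 h^{2}$ ($B{\left(h,z \right)} = 4 \left(h h + h\right) = 4 \left(h^{2} + h\right) = 4 \left(h + h^{2}\right) = 4 h + 4 h^{2}$)
$G{\left(k \right)} = 147$ ($G{\left(k \right)} = 81 + 66 = 147$)
$y{\left(g \right)} = g + g^{2}$ ($y{\left(g \right)} = g + g g = g + g^{2}$)
$G{\left(-257 - 50 \right)} + y{\left(B{\left(21,0 \right)} \right)} = 147 + 4 \cdot 21 \left(1 + 21\right) \left(1 + 4 \cdot 21 \left(1 + 21\right)\right) = 147 + 4 \cdot 21 \cdot 22 \left(1 + 4 \cdot 21 \cdot 22\right) = 147 + 1848 \left(1 + 1848\right) = 147 + 1848 \cdot 1849 = 147 + 3416952 = 3417099$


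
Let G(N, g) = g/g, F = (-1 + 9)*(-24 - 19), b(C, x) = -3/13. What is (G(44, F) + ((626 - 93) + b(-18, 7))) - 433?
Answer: 1310/13 ≈ 100.77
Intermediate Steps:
b(C, x) = -3/13 (b(C, x) = -3*1/13 = -3/13)
F = -344 (F = 8*(-43) = -344)
G(N, g) = 1
(G(44, F) + ((626 - 93) + b(-18, 7))) - 433 = (1 + ((626 - 93) - 3/13)) - 433 = (1 + (533 - 3/13)) - 433 = (1 + 6926/13) - 433 = 6939/13 - 433 = 1310/13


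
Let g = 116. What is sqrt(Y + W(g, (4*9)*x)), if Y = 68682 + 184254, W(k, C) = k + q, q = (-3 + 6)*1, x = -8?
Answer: sqrt(253055) ≈ 503.05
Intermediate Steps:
q = 3 (q = 3*1 = 3)
W(k, C) = 3 + k (W(k, C) = k + 3 = 3 + k)
Y = 252936
sqrt(Y + W(g, (4*9)*x)) = sqrt(252936 + (3 + 116)) = sqrt(252936 + 119) = sqrt(253055)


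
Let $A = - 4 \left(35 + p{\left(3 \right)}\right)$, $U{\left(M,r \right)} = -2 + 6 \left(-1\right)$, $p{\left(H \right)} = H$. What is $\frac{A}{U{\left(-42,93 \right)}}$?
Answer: $19$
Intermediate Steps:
$U{\left(M,r \right)} = -8$ ($U{\left(M,r \right)} = -2 - 6 = -8$)
$A = -152$ ($A = - 4 \left(35 + 3\right) = \left(-4\right) 38 = -152$)
$\frac{A}{U{\left(-42,93 \right)}} = - \frac{152}{-8} = \left(-152\right) \left(- \frac{1}{8}\right) = 19$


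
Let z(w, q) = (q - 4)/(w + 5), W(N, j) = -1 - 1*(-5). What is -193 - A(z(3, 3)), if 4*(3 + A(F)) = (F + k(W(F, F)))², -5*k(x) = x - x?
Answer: -48641/256 ≈ -190.00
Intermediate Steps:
W(N, j) = 4 (W(N, j) = -1 + 5 = 4)
k(x) = 0 (k(x) = -(x - x)/5 = -⅕*0 = 0)
z(w, q) = (-4 + q)/(5 + w)
A(F) = -3 + F²/4 (A(F) = -3 + (F + 0)²/4 = -3 + F²/4)
-193 - A(z(3, 3)) = -193 - (-3 + ((-4 + 3)/(5 + 3))²/4) = -193 - (-3 + (-1/8)²/4) = -193 - (-3 + ((⅛)*(-1))²/4) = -193 - (-3 + (-⅛)²/4) = -193 - (-3 + (¼)*(1/64)) = -193 - (-3 + 1/256) = -193 - 1*(-767/256) = -193 + 767/256 = -48641/256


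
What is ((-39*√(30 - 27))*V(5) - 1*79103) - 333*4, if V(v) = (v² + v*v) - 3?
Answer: -80435 - 1833*√3 ≈ -83610.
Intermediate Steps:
V(v) = -3 + 2*v² (V(v) = (v² + v²) - 3 = 2*v² - 3 = -3 + 2*v²)
((-39*√(30 - 27))*V(5) - 1*79103) - 333*4 = ((-39*√(30 - 27))*(-3 + 2*5²) - 1*79103) - 333*4 = ((-39*√3)*(-3 + 2*25) - 79103) - 1*1332 = ((-39*√3)*(-3 + 50) - 79103) - 1332 = (-39*√3*47 - 79103) - 1332 = (-1833*√3 - 79103) - 1332 = (-79103 - 1833*√3) - 1332 = -80435 - 1833*√3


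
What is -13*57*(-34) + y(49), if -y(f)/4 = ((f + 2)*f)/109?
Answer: 2736150/109 ≈ 25102.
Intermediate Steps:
y(f) = -4*f*(2 + f)/109 (y(f) = -4*(f + 2)*f/109 = -4*(2 + f)*f/109 = -4*f*(2 + f)/109)
-13*57*(-34) + y(49) = -13*57*(-34) - 4/109*49*(2 + 49) = -741*(-34) - 4/109*49*51 = 25194 - 9996/109 = 2736150/109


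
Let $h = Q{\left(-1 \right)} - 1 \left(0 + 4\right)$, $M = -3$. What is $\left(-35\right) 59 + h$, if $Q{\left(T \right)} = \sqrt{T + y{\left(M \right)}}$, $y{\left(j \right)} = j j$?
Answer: $-2069 + 2 \sqrt{2} \approx -2066.2$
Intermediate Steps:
$y{\left(j \right)} = j^{2}$
$Q{\left(T \right)} = \sqrt{9 + T}$ ($Q{\left(T \right)} = \sqrt{T + \left(-3\right)^{2}} = \sqrt{T + 9} = \sqrt{9 + T}$)
$h = -4 + 2 \sqrt{2}$ ($h = \sqrt{9 - 1} - 1 \left(0 + 4\right) = \sqrt{8} - 1 \cdot 4 = 2 \sqrt{2} - 4 = -4 + 2 \sqrt{2} \approx -1.1716$)
$\left(-35\right) 59 + h = \left(-35\right) 59 - \left(4 - 2 \sqrt{2}\right) = -2065 - \left(4 - 2 \sqrt{2}\right) = -2069 + 2 \sqrt{2}$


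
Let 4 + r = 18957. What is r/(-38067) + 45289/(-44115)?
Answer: -284458662/186591745 ≈ -1.5245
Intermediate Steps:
r = 18953 (r = -4 + 18957 = 18953)
r/(-38067) + 45289/(-44115) = 18953/(-38067) + 45289/(-44115) = 18953*(-1/38067) + 45289*(-1/44115) = -18953/38067 - 45289/44115 = -284458662/186591745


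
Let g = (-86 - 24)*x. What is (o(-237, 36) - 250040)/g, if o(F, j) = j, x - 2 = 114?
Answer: 62501/3190 ≈ 19.593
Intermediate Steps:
x = 116 (x = 2 + 114 = 116)
g = -12760 (g = (-86 - 24)*116 = -110*116 = -12760)
(o(-237, 36) - 250040)/g = (36 - 250040)/(-12760) = -250004*(-1/12760) = 62501/3190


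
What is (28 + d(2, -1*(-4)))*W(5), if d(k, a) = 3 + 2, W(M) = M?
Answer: 165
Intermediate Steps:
d(k, a) = 5
(28 + d(2, -1*(-4)))*W(5) = (28 + 5)*5 = 33*5 = 165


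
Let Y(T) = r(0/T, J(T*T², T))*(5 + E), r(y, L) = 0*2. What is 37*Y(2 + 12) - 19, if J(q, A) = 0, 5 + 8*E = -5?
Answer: -19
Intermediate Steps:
E = -5/4 (E = -5/8 + (⅛)*(-5) = -5/8 - 5/8 = -5/4 ≈ -1.2500)
r(y, L) = 0
Y(T) = 0 (Y(T) = 0*(5 - 5/4) = 0*(15/4) = 0)
37*Y(2 + 12) - 19 = 37*0 - 19 = 0 - 19 = -19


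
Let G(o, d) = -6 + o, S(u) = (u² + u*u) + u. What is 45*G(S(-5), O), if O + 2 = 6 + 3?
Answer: 1755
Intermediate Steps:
O = 7 (O = -2 + (6 + 3) = -2 + 9 = 7)
S(u) = u + 2*u² (S(u) = (u² + u²) + u = 2*u² + u = u + 2*u²)
45*G(S(-5), O) = 45*(-6 - 5*(1 + 2*(-5))) = 45*(-6 - 5*(1 - 10)) = 45*(-6 - 5*(-9)) = 45*(-6 + 45) = 45*39 = 1755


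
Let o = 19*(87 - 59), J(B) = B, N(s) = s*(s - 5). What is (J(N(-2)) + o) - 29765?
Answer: -29219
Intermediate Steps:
N(s) = s*(-5 + s)
o = 532 (o = 19*28 = 532)
(J(N(-2)) + o) - 29765 = (-2*(-5 - 2) + 532) - 29765 = (-2*(-7) + 532) - 29765 = (14 + 532) - 29765 = 546 - 29765 = -29219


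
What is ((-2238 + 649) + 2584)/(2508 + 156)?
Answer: 995/2664 ≈ 0.37350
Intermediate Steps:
((-2238 + 649) + 2584)/(2508 + 156) = (-1589 + 2584)/2664 = 995*(1/2664) = 995/2664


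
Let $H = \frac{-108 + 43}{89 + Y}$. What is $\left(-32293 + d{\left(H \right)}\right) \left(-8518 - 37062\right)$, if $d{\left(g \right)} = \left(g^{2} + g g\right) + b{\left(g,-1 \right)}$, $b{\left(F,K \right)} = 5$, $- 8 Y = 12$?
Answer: $\frac{360550999968}{245} \approx 1.4716 \cdot 10^{9}$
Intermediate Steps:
$Y = - \frac{3}{2}$ ($Y = \left(- \frac{1}{8}\right) 12 = - \frac{3}{2} \approx -1.5$)
$H = - \frac{26}{35}$ ($H = \frac{-108 + 43}{89 - \frac{3}{2}} = - \frac{65}{\frac{175}{2}} = \left(-65\right) \frac{2}{175} = - \frac{26}{35} \approx -0.74286$)
$d{\left(g \right)} = 5 + 2 g^{2}$ ($d{\left(g \right)} = \left(g^{2} + g g\right) + 5 = \left(g^{2} + g^{2}\right) + 5 = 2 g^{2} + 5 = 5 + 2 g^{2}$)
$\left(-32293 + d{\left(H \right)}\right) \left(-8518 - 37062\right) = \left(-32293 + \left(5 + 2 \left(- \frac{26}{35}\right)^{2}\right)\right) \left(-8518 - 37062\right) = \left(-32293 + \left(5 + 2 \cdot \frac{676}{1225}\right)\right) \left(-45580\right) = \left(-32293 + \left(5 + \frac{1352}{1225}\right)\right) \left(-45580\right) = \left(-32293 + \frac{7477}{1225}\right) \left(-45580\right) = \left(- \frac{39551448}{1225}\right) \left(-45580\right) = \frac{360550999968}{245}$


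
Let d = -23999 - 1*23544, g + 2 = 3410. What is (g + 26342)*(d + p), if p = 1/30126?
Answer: -21305171202875/15063 ≈ -1.4144e+9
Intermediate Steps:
g = 3408 (g = -2 + 3410 = 3408)
p = 1/30126 ≈ 3.3194e-5
d = -47543 (d = -23999 - 23544 = -47543)
(g + 26342)*(d + p) = (3408 + 26342)*(-47543 + 1/30126) = 29750*(-1432280417/30126) = -21305171202875/15063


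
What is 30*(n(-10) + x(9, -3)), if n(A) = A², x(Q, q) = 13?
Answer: 3390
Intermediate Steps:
30*(n(-10) + x(9, -3)) = 30*((-10)² + 13) = 30*(100 + 13) = 30*113 = 3390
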